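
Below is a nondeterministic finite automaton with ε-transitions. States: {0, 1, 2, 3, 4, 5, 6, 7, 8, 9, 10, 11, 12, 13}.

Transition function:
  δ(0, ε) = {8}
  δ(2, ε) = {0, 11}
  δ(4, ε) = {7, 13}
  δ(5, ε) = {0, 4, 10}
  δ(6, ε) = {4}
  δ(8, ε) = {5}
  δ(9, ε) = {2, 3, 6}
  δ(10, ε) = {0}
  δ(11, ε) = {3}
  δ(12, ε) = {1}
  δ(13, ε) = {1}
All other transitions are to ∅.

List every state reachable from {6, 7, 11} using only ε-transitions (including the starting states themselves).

{1, 3, 4, 6, 7, 11, 13}

Start with {6, 7, 11}.
From 6 via ε: add 4.
From 11 via ε: add 3.
From 4 via ε: add 13.
From 13 via ε: add 1.
No new states can be added; the closed set is {1, 3, 4, 6, 7, 11, 13}.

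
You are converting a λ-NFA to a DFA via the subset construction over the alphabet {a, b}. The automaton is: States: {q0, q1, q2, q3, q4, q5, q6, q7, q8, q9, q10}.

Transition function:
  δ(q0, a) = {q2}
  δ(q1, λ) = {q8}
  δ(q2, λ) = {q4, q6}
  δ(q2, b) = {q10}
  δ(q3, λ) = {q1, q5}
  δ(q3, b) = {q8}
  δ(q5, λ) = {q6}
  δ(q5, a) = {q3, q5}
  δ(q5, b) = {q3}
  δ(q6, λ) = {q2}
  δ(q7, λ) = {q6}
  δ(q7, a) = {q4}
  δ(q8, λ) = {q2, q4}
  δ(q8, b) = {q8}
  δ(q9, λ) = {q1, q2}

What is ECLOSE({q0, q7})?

Start with {q0, q7}.
From q7 via λ: add q6.
From q6 via λ: add q2.
From q2 via λ: add q4.
No new states can be added; the closed set is {q0, q2, q4, q6, q7}.

{q0, q2, q4, q6, q7}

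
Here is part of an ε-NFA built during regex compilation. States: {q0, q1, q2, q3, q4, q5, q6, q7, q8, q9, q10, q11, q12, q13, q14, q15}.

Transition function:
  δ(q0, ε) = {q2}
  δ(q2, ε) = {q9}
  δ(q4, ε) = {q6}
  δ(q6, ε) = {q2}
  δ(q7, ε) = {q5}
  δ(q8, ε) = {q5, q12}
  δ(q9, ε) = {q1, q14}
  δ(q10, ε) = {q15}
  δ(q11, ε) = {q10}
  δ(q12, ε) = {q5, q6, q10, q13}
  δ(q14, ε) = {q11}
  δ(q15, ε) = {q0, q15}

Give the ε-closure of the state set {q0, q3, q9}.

{q0, q1, q2, q3, q9, q10, q11, q14, q15}

Start with {q0, q3, q9}.
From q0 via ε: add q2.
From q9 via ε: add q1, q14.
From q14 via ε: add q11.
From q11 via ε: add q10.
From q10 via ε: add q15.
No new states can be added; the closed set is {q0, q1, q2, q3, q9, q10, q11, q14, q15}.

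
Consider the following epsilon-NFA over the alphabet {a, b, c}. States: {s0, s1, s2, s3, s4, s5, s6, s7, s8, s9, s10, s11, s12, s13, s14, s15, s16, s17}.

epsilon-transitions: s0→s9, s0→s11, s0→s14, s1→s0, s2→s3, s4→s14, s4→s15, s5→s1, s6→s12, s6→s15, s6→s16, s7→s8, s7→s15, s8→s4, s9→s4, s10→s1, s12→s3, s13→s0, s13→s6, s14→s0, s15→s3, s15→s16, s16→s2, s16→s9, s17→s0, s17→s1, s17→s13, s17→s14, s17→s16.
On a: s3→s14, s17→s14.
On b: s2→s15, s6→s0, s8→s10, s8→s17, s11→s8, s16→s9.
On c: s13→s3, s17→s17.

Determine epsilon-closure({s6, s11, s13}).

{s0, s2, s3, s4, s6, s9, s11, s12, s13, s14, s15, s16}

Start with {s6, s11, s13}.
From s6 via epsilon: add s12, s15, s16.
From s13 via epsilon: add s0.
From s0 via epsilon: add s9, s14.
From s12 via epsilon: add s3.
From s16 via epsilon: add s2.
From s9 via epsilon: add s4.
No new states can be added; the closed set is {s0, s2, s3, s4, s6, s9, s11, s12, s13, s14, s15, s16}.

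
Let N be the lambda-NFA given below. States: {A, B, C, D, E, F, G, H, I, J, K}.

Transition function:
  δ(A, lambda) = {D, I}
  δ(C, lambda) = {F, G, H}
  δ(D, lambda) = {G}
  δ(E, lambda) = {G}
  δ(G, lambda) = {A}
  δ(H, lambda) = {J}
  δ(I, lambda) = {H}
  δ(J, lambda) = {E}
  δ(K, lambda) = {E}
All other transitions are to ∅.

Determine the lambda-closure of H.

{A, D, E, G, H, I, J}

Start with {H}.
From H via lambda: add J.
From J via lambda: add E.
From E via lambda: add G.
From G via lambda: add A.
From A via lambda: add D, I.
No new states can be added; the closed set is {A, D, E, G, H, I, J}.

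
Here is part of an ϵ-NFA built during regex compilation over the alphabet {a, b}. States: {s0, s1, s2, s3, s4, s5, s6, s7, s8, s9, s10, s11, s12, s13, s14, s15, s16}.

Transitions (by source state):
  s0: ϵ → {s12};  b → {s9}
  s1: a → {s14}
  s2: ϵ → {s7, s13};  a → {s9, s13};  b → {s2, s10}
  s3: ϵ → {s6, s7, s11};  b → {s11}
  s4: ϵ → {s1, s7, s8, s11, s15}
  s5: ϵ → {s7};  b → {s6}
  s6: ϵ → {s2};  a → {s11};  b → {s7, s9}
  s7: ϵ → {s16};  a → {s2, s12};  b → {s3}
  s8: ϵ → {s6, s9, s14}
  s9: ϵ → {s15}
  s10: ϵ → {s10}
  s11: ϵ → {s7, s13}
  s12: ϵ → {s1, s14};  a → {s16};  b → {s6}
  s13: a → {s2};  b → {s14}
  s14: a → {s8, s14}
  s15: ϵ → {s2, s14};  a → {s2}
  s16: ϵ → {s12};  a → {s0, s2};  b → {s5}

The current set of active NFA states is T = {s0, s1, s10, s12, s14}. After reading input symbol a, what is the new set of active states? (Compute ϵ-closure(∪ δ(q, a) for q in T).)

s1 on a → {s14}.
s12 on a → {s16}.
s14 on a → {s8, s14}.
No a-transition from s0, s10.
Union after reading a: {s8, s14, s16}.
Now take the ϵ-closure:
From s8 via ϵ: add s6, s9.
From s16 via ϵ: add s12.
From s6 via ϵ: add s2.
From s9 via ϵ: add s15.
From s12 via ϵ: add s1.
From s2 via ϵ: add s7, s13.
No new states can be added; the closed set is {s1, s2, s6, s7, s8, s9, s12, s13, s14, s15, s16}.

{s1, s2, s6, s7, s8, s9, s12, s13, s14, s15, s16}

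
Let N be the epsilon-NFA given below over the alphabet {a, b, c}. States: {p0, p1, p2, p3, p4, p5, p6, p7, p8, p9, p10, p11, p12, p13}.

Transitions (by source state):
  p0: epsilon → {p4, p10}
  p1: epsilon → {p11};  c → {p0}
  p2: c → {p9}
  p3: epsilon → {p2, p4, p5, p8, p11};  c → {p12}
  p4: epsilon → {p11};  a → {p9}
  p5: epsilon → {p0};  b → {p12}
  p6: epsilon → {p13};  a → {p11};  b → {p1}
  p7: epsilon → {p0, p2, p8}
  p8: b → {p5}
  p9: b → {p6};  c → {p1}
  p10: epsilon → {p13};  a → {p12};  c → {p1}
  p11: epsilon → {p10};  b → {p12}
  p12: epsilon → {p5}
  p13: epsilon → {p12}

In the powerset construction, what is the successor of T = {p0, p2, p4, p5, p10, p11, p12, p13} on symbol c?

p2 on c → {p9}.
p10 on c → {p1}.
No c-transition from p0, p4, p5, p11, p12, p13.
Union after reading c: {p1, p9}.
Now take the epsilon-closure:
From p1 via epsilon: add p11.
From p11 via epsilon: add p10.
From p10 via epsilon: add p13.
From p13 via epsilon: add p12.
From p12 via epsilon: add p5.
From p5 via epsilon: add p0.
From p0 via epsilon: add p4.
No new states can be added; the closed set is {p0, p1, p4, p5, p9, p10, p11, p12, p13}.

{p0, p1, p4, p5, p9, p10, p11, p12, p13}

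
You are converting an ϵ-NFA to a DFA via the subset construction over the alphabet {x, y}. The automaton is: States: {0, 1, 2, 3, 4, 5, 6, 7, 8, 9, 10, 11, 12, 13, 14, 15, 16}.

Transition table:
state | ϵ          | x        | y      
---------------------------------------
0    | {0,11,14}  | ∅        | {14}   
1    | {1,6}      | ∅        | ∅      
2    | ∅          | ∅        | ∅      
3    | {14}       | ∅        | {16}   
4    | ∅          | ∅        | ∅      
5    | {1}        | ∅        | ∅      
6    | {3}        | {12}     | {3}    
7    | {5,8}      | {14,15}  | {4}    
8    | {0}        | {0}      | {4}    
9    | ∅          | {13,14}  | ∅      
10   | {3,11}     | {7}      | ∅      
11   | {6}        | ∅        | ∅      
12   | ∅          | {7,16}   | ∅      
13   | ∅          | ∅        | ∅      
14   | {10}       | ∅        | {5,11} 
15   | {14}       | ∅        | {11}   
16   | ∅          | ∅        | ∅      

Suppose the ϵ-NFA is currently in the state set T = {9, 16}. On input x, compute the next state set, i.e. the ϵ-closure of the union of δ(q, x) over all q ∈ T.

{3, 6, 10, 11, 13, 14}

9 on x → {13, 14}.
No x-transition from 16.
Union after reading x: {13, 14}.
Now take the ϵ-closure:
From 14 via ϵ: add 10.
From 10 via ϵ: add 3, 11.
From 11 via ϵ: add 6.
No new states can be added; the closed set is {3, 6, 10, 11, 13, 14}.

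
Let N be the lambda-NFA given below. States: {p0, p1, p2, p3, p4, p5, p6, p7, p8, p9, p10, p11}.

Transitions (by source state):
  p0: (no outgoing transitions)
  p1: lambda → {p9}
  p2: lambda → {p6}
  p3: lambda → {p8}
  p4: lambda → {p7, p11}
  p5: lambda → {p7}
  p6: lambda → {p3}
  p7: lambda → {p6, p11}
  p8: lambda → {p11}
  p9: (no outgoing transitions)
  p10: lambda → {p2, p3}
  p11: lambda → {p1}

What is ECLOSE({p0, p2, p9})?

Start with {p0, p2, p9}.
From p2 via lambda: add p6.
From p6 via lambda: add p3.
From p3 via lambda: add p8.
From p8 via lambda: add p11.
From p11 via lambda: add p1.
No new states can be added; the closed set is {p0, p1, p2, p3, p6, p8, p9, p11}.

{p0, p1, p2, p3, p6, p8, p9, p11}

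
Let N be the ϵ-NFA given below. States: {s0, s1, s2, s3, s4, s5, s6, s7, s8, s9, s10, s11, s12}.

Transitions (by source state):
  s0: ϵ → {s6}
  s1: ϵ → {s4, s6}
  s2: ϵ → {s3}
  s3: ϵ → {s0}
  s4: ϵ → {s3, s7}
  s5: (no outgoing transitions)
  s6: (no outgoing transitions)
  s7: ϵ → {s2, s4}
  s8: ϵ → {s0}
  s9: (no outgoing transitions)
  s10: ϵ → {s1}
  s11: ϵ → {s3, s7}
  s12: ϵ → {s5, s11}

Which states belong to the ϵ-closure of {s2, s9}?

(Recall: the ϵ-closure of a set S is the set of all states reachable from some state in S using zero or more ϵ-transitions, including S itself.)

{s0, s2, s3, s6, s9}

Start with {s2, s9}.
From s2 via ϵ: add s3.
From s3 via ϵ: add s0.
From s0 via ϵ: add s6.
No new states can be added; the closed set is {s0, s2, s3, s6, s9}.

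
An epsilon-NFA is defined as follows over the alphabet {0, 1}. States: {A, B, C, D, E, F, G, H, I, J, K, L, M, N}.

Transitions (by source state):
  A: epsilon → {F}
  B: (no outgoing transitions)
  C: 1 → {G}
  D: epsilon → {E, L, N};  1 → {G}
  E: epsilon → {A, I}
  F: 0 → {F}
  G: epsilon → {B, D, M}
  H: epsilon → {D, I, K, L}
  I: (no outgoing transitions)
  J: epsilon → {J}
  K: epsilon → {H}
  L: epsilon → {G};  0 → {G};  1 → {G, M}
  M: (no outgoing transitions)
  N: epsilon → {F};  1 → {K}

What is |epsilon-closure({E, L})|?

Start with {E, L}.
From E via epsilon: add A, I.
From L via epsilon: add G.
From A via epsilon: add F.
From G via epsilon: add B, D, M.
From D via epsilon: add N.
epsilon-closure = {A, B, D, E, F, G, I, L, M, N}, which has 10 states.

10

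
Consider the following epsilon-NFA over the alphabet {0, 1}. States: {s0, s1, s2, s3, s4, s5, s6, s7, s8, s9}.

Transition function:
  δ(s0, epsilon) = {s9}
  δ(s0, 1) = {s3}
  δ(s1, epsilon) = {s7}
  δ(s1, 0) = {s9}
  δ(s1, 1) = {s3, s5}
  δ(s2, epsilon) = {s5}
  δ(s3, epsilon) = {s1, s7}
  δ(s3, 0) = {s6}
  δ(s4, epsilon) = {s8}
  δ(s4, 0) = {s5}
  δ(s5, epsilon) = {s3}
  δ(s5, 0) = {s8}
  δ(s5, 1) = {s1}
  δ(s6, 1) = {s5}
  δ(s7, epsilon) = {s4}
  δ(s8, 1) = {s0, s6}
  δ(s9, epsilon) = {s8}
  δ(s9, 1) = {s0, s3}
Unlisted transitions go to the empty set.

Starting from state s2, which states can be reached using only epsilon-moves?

Start with {s2}.
From s2 via epsilon: add s5.
From s5 via epsilon: add s3.
From s3 via epsilon: add s1, s7.
From s7 via epsilon: add s4.
From s4 via epsilon: add s8.
No new states can be added; the closed set is {s1, s2, s3, s4, s5, s7, s8}.

{s1, s2, s3, s4, s5, s7, s8}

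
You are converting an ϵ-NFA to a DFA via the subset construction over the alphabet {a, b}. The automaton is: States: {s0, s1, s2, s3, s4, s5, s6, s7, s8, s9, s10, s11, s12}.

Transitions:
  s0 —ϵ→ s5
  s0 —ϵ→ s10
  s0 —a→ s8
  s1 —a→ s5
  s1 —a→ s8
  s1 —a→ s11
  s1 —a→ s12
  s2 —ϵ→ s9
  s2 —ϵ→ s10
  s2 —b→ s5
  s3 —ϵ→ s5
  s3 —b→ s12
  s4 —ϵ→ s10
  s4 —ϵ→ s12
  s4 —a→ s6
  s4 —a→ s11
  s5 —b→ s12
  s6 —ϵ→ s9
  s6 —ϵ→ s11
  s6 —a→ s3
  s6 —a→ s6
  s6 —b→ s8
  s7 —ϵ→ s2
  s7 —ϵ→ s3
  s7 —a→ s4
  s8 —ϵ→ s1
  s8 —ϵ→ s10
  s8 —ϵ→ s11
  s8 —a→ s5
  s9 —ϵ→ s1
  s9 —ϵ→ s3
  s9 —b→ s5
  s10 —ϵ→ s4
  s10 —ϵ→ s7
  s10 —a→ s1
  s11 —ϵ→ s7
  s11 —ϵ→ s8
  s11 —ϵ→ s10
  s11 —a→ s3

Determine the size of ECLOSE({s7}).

Start with {s7}.
From s7 via ϵ: add s2, s3.
From s2 via ϵ: add s9, s10.
From s3 via ϵ: add s5.
From s9 via ϵ: add s1.
From s10 via ϵ: add s4.
From s4 via ϵ: add s12.
ϵ-closure = {s1, s2, s3, s4, s5, s7, s9, s10, s12}, which has 9 states.

9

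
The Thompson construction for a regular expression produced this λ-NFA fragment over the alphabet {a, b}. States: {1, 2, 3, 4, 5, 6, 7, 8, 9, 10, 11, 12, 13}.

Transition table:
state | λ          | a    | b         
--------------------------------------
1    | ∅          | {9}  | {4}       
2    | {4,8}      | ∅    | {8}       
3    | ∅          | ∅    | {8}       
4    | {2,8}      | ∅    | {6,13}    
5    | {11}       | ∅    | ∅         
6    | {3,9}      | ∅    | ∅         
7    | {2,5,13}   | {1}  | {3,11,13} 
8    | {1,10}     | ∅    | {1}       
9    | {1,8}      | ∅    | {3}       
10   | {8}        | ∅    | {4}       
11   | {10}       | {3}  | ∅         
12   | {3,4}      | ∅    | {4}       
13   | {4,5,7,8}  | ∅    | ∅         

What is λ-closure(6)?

{1, 3, 6, 8, 9, 10}

Start with {6}.
From 6 via λ: add 3, 9.
From 9 via λ: add 1, 8.
From 8 via λ: add 10.
No new states can be added; the closed set is {1, 3, 6, 8, 9, 10}.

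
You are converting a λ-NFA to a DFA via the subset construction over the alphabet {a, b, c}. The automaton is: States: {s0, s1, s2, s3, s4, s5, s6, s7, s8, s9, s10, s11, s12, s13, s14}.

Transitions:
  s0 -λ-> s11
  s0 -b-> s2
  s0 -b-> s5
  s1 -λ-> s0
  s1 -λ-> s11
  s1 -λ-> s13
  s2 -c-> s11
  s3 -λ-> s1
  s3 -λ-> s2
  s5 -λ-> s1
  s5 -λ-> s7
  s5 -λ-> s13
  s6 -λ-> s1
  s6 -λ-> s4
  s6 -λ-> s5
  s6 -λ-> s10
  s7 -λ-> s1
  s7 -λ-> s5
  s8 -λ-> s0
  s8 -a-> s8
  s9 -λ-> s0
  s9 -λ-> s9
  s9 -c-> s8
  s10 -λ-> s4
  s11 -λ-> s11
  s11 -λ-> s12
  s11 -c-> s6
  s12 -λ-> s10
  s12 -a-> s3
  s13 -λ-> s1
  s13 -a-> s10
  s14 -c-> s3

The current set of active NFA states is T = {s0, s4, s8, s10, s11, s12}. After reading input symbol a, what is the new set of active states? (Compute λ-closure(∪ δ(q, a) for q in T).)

{s0, s1, s2, s3, s4, s8, s10, s11, s12, s13}

s8 on a → {s8}.
s12 on a → {s3}.
No a-transition from s0, s4, s10, s11.
Union after reading a: {s3, s8}.
Now take the λ-closure:
From s3 via λ: add s1, s2.
From s8 via λ: add s0.
From s0 via λ: add s11.
From s1 via λ: add s13.
From s11 via λ: add s12.
From s12 via λ: add s10.
From s10 via λ: add s4.
No new states can be added; the closed set is {s0, s1, s2, s3, s4, s8, s10, s11, s12, s13}.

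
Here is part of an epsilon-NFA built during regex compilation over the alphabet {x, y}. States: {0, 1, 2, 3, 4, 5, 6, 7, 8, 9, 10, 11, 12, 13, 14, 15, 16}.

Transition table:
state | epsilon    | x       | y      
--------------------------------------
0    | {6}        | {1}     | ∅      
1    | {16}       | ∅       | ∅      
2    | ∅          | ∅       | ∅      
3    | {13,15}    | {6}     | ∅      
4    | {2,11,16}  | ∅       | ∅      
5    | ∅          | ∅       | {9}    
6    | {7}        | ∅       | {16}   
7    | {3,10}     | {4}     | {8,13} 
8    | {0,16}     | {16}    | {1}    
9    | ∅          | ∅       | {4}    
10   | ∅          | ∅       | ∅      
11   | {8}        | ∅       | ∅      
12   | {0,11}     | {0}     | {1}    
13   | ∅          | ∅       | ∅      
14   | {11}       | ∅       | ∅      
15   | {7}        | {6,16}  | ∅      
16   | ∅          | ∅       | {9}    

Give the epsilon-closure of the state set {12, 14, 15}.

{0, 3, 6, 7, 8, 10, 11, 12, 13, 14, 15, 16}

Start with {12, 14, 15}.
From 12 via epsilon: add 0, 11.
From 15 via epsilon: add 7.
From 0 via epsilon: add 6.
From 7 via epsilon: add 3, 10.
From 11 via epsilon: add 8.
From 3 via epsilon: add 13.
From 8 via epsilon: add 16.
No new states can be added; the closed set is {0, 3, 6, 7, 8, 10, 11, 12, 13, 14, 15, 16}.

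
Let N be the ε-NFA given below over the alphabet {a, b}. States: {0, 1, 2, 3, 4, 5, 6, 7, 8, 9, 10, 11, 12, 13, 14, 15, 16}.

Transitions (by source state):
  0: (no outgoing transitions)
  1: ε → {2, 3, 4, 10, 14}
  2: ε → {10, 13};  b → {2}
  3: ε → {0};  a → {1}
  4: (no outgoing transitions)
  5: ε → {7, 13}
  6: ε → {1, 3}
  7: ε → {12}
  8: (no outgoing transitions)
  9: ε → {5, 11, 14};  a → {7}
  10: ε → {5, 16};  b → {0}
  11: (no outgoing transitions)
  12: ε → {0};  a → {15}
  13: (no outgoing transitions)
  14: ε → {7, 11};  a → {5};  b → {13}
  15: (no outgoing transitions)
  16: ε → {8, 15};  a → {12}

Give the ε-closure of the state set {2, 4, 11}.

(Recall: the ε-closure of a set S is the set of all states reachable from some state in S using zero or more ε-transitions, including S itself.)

Start with {2, 4, 11}.
From 2 via ε: add 10, 13.
From 10 via ε: add 5, 16.
From 5 via ε: add 7.
From 16 via ε: add 8, 15.
From 7 via ε: add 12.
From 12 via ε: add 0.
No new states can be added; the closed set is {0, 2, 4, 5, 7, 8, 10, 11, 12, 13, 15, 16}.

{0, 2, 4, 5, 7, 8, 10, 11, 12, 13, 15, 16}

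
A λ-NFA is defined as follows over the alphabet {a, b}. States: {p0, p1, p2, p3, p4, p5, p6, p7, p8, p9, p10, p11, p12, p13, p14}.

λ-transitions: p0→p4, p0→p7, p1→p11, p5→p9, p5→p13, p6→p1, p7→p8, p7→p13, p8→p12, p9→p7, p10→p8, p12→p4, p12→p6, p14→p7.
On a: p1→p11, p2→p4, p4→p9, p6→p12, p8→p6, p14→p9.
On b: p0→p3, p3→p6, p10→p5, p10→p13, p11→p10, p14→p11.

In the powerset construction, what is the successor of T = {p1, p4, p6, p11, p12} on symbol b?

p11 on b → {p10}.
No b-transition from p1, p4, p6, p12.
Union after reading b: {p10}.
Now take the λ-closure:
From p10 via λ: add p8.
From p8 via λ: add p12.
From p12 via λ: add p4, p6.
From p6 via λ: add p1.
From p1 via λ: add p11.
No new states can be added; the closed set is {p1, p4, p6, p8, p10, p11, p12}.

{p1, p4, p6, p8, p10, p11, p12}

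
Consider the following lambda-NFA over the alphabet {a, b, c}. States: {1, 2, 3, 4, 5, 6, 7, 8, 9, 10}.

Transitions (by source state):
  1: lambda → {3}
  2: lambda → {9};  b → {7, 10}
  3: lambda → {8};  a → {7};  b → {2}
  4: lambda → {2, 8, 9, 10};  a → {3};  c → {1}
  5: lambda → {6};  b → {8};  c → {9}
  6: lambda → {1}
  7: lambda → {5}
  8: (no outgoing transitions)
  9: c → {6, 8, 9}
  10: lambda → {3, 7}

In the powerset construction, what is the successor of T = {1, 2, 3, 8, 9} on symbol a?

{1, 3, 5, 6, 7, 8}

3 on a → {7}.
No a-transition from 1, 2, 8, 9.
Union after reading a: {7}.
Now take the lambda-closure:
From 7 via lambda: add 5.
From 5 via lambda: add 6.
From 6 via lambda: add 1.
From 1 via lambda: add 3.
From 3 via lambda: add 8.
No new states can be added; the closed set is {1, 3, 5, 6, 7, 8}.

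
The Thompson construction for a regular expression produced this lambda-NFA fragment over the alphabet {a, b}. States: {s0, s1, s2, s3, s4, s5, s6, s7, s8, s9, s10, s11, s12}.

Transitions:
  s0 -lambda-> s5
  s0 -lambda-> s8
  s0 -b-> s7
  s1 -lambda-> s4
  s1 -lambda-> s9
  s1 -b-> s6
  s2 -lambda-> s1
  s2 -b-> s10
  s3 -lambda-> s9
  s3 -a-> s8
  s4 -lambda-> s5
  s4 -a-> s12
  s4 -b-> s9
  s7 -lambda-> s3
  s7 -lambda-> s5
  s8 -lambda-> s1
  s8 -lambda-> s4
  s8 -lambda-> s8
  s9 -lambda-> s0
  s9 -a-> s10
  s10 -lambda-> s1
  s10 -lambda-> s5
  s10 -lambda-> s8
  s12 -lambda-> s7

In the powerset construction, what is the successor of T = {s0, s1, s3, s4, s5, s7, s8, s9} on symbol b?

s0 on b → {s7}.
s1 on b → {s6}.
s4 on b → {s9}.
No b-transition from s3, s5, s7, s8, s9.
Union after reading b: {s6, s7, s9}.
Now take the lambda-closure:
From s7 via lambda: add s3, s5.
From s9 via lambda: add s0.
From s0 via lambda: add s8.
From s8 via lambda: add s1, s4.
No new states can be added; the closed set is {s0, s1, s3, s4, s5, s6, s7, s8, s9}.

{s0, s1, s3, s4, s5, s6, s7, s8, s9}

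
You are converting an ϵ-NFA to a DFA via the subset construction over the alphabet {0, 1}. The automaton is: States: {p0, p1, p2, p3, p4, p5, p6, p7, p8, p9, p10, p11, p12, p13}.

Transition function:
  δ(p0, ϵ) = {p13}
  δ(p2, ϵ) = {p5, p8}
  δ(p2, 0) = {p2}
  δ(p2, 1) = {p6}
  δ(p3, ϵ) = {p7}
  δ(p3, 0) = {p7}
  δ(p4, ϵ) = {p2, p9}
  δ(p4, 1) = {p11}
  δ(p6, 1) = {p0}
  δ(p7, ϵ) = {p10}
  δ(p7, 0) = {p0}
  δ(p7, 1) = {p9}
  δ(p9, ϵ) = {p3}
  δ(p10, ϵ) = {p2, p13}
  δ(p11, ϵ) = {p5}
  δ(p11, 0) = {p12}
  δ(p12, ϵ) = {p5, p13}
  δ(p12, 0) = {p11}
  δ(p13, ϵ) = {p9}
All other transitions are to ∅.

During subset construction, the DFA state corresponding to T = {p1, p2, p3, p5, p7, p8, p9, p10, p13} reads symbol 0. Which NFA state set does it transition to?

p2 on 0 → {p2}.
p3 on 0 → {p7}.
p7 on 0 → {p0}.
No 0-transition from p1, p5, p8, p9, p10, p13.
Union after reading 0: {p0, p2, p7}.
Now take the ϵ-closure:
From p0 via ϵ: add p13.
From p2 via ϵ: add p5, p8.
From p7 via ϵ: add p10.
From p13 via ϵ: add p9.
From p9 via ϵ: add p3.
No new states can be added; the closed set is {p0, p2, p3, p5, p7, p8, p9, p10, p13}.

{p0, p2, p3, p5, p7, p8, p9, p10, p13}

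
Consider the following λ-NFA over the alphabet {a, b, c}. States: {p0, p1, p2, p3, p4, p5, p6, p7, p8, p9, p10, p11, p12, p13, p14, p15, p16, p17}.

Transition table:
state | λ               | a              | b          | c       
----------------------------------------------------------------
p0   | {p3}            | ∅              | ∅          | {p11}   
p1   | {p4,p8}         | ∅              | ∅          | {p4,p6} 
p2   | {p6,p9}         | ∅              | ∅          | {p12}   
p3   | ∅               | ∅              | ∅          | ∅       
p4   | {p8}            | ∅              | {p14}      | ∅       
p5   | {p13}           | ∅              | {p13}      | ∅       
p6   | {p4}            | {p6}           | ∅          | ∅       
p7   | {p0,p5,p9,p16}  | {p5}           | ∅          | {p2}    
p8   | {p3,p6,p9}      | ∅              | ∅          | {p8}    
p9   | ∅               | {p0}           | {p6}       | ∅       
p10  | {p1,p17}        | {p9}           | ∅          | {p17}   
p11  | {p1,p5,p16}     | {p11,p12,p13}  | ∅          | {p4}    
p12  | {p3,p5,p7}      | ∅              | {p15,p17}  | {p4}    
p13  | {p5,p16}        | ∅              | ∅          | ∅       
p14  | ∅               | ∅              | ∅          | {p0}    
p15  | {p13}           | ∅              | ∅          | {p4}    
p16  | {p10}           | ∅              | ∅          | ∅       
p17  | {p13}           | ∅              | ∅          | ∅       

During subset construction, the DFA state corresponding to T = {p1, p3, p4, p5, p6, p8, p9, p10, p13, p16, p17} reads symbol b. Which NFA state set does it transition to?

{p1, p3, p4, p5, p6, p8, p9, p10, p13, p14, p16, p17}

p4 on b → {p14}.
p5 on b → {p13}.
p9 on b → {p6}.
No b-transition from p1, p3, p6, p8, p10, p13, p16, p17.
Union after reading b: {p6, p13, p14}.
Now take the λ-closure:
From p6 via λ: add p4.
From p13 via λ: add p5, p16.
From p4 via λ: add p8.
From p16 via λ: add p10.
From p8 via λ: add p3, p9.
From p10 via λ: add p1, p17.
No new states can be added; the closed set is {p1, p3, p4, p5, p6, p8, p9, p10, p13, p14, p16, p17}.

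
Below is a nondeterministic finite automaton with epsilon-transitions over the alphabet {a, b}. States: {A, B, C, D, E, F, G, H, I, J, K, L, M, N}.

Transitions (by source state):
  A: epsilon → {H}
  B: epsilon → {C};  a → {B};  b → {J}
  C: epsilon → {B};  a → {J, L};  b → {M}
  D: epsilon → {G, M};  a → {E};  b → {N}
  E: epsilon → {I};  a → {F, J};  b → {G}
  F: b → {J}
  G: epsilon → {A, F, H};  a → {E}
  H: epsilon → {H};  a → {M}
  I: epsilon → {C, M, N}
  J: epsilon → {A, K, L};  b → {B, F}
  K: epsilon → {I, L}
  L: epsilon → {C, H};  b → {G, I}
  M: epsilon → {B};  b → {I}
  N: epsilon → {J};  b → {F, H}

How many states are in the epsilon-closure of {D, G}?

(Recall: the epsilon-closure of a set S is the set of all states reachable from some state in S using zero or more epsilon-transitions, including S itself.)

8

Start with {D, G}.
From D via epsilon: add M.
From G via epsilon: add A, F, H.
From M via epsilon: add B.
From B via epsilon: add C.
epsilon-closure = {A, B, C, D, F, G, H, M}, which has 8 states.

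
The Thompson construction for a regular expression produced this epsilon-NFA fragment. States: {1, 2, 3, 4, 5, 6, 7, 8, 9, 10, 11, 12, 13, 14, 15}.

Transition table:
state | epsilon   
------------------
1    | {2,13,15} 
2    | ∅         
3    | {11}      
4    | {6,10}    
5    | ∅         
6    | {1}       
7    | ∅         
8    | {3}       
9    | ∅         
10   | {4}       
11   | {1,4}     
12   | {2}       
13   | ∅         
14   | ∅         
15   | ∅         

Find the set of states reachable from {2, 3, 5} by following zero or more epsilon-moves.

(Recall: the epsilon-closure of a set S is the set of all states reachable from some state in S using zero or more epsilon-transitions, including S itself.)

Start with {2, 3, 5}.
From 3 via epsilon: add 11.
From 11 via epsilon: add 1, 4.
From 1 via epsilon: add 13, 15.
From 4 via epsilon: add 6, 10.
No new states can be added; the closed set is {1, 2, 3, 4, 5, 6, 10, 11, 13, 15}.

{1, 2, 3, 4, 5, 6, 10, 11, 13, 15}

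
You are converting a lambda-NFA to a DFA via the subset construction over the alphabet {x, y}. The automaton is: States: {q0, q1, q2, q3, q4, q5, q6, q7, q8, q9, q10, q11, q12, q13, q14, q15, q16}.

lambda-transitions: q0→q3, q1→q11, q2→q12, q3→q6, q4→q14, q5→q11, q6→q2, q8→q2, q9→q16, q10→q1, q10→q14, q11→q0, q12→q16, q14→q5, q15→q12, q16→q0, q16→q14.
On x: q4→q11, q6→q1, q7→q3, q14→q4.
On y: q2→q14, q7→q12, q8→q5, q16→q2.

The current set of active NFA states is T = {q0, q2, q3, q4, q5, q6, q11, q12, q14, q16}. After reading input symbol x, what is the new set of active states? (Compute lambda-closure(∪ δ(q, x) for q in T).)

q4 on x → {q11}.
q6 on x → {q1}.
q14 on x → {q4}.
No x-transition from q0, q2, q3, q5, q11, q12, q16.
Union after reading x: {q1, q4, q11}.
Now take the lambda-closure:
From q4 via lambda: add q14.
From q11 via lambda: add q0.
From q0 via lambda: add q3.
From q14 via lambda: add q5.
From q3 via lambda: add q6.
From q6 via lambda: add q2.
From q2 via lambda: add q12.
From q12 via lambda: add q16.
No new states can be added; the closed set is {q0, q1, q2, q3, q4, q5, q6, q11, q12, q14, q16}.

{q0, q1, q2, q3, q4, q5, q6, q11, q12, q14, q16}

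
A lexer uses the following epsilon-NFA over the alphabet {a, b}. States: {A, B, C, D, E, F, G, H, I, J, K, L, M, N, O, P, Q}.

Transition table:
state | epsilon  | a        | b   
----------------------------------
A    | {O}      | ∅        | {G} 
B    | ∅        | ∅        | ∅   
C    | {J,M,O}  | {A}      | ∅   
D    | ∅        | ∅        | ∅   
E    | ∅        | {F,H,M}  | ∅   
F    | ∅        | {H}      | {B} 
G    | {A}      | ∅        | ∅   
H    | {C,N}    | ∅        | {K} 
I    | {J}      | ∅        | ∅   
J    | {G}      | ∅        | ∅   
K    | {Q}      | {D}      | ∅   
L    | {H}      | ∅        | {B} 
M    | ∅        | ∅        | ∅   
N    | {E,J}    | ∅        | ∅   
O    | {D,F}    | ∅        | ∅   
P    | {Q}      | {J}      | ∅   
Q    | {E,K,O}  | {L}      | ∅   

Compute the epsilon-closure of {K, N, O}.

{A, D, E, F, G, J, K, N, O, Q}

Start with {K, N, O}.
From K via epsilon: add Q.
From N via epsilon: add E, J.
From O via epsilon: add D, F.
From J via epsilon: add G.
From G via epsilon: add A.
No new states can be added; the closed set is {A, D, E, F, G, J, K, N, O, Q}.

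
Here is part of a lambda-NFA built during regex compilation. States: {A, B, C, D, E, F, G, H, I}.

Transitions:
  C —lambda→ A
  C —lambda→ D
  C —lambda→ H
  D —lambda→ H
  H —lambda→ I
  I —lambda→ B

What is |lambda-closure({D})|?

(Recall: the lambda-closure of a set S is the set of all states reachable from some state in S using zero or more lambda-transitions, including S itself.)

Start with {D}.
From D via lambda: add H.
From H via lambda: add I.
From I via lambda: add B.
lambda-closure = {B, D, H, I}, which has 4 states.

4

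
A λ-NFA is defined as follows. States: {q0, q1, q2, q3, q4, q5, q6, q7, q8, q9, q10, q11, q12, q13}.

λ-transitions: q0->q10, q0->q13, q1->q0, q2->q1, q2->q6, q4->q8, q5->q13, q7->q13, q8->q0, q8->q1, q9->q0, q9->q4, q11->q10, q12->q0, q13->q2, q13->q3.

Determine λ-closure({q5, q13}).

Start with {q5, q13}.
From q13 via λ: add q2, q3.
From q2 via λ: add q1, q6.
From q1 via λ: add q0.
From q0 via λ: add q10.
No new states can be added; the closed set is {q0, q1, q2, q3, q5, q6, q10, q13}.

{q0, q1, q2, q3, q5, q6, q10, q13}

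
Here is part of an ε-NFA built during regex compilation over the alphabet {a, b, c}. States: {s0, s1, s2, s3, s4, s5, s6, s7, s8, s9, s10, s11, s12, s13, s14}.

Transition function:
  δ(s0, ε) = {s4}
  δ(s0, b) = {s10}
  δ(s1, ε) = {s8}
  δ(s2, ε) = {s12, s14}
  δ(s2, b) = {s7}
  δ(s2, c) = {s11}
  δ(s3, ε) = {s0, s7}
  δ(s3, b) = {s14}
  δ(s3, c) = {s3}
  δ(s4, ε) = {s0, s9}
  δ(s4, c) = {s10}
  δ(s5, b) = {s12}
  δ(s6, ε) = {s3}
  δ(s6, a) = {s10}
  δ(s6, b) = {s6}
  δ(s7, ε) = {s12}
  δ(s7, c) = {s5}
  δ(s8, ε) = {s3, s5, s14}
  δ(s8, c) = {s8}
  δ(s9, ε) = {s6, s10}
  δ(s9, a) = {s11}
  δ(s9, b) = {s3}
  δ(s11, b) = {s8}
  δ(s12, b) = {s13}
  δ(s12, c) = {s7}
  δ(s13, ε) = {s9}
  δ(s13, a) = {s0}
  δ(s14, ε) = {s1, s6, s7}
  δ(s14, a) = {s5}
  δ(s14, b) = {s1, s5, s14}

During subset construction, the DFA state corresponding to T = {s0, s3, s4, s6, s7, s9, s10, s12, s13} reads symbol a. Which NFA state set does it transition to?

{s0, s3, s4, s6, s7, s9, s10, s11, s12}

s6 on a → {s10}.
s9 on a → {s11}.
s13 on a → {s0}.
No a-transition from s0, s3, s4, s7, s10, s12.
Union after reading a: {s0, s10, s11}.
Now take the ε-closure:
From s0 via ε: add s4.
From s4 via ε: add s9.
From s9 via ε: add s6.
From s6 via ε: add s3.
From s3 via ε: add s7.
From s7 via ε: add s12.
No new states can be added; the closed set is {s0, s3, s4, s6, s7, s9, s10, s11, s12}.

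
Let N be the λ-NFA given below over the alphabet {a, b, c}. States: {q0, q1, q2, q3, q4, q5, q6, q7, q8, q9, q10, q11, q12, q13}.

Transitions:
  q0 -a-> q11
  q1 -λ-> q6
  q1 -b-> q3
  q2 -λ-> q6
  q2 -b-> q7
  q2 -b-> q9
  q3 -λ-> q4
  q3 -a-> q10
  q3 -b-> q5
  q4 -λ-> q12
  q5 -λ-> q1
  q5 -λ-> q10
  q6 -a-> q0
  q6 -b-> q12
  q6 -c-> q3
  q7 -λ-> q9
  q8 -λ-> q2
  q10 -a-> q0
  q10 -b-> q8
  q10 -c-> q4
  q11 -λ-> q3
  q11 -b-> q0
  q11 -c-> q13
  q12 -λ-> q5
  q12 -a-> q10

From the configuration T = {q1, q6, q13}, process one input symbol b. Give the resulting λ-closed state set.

q1 on b → {q3}.
q6 on b → {q12}.
No b-transition from q13.
Union after reading b: {q3, q12}.
Now take the λ-closure:
From q3 via λ: add q4.
From q12 via λ: add q5.
From q5 via λ: add q1, q10.
From q1 via λ: add q6.
No new states can be added; the closed set is {q1, q3, q4, q5, q6, q10, q12}.

{q1, q3, q4, q5, q6, q10, q12}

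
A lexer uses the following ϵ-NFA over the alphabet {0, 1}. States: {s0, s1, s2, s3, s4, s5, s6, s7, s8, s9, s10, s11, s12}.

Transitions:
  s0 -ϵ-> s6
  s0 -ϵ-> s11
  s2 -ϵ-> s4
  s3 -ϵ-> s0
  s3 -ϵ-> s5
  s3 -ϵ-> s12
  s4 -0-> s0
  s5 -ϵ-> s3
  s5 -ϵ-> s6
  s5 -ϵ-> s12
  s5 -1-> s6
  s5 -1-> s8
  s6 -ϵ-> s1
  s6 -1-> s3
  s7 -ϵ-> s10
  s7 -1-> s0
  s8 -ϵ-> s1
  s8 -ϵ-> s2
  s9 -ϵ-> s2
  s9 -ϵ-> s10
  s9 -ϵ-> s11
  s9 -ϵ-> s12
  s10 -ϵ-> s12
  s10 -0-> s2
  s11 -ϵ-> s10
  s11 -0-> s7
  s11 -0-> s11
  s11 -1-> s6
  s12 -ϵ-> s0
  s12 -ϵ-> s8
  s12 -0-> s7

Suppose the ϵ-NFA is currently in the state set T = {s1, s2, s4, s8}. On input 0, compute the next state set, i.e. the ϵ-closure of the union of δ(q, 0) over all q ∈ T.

{s0, s1, s2, s4, s6, s8, s10, s11, s12}

s4 on 0 → {s0}.
No 0-transition from s1, s2, s8.
Union after reading 0: {s0}.
Now take the ϵ-closure:
From s0 via ϵ: add s6, s11.
From s6 via ϵ: add s1.
From s11 via ϵ: add s10.
From s10 via ϵ: add s12.
From s12 via ϵ: add s8.
From s8 via ϵ: add s2.
From s2 via ϵ: add s4.
No new states can be added; the closed set is {s0, s1, s2, s4, s6, s8, s10, s11, s12}.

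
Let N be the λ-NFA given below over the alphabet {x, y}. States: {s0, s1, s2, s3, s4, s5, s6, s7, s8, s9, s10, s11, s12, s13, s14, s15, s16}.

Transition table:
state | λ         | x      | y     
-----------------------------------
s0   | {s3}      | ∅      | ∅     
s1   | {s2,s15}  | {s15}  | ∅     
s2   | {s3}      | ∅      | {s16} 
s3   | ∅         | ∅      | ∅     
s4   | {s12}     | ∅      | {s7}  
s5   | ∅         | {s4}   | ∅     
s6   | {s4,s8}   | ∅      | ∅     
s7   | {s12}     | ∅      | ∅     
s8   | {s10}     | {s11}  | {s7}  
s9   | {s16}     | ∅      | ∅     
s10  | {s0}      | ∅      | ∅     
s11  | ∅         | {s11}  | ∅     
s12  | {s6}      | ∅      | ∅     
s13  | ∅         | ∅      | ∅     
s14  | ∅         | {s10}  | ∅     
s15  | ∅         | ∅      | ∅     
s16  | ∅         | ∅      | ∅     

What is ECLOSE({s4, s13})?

Start with {s4, s13}.
From s4 via λ: add s12.
From s12 via λ: add s6.
From s6 via λ: add s8.
From s8 via λ: add s10.
From s10 via λ: add s0.
From s0 via λ: add s3.
No new states can be added; the closed set is {s0, s3, s4, s6, s8, s10, s12, s13}.

{s0, s3, s4, s6, s8, s10, s12, s13}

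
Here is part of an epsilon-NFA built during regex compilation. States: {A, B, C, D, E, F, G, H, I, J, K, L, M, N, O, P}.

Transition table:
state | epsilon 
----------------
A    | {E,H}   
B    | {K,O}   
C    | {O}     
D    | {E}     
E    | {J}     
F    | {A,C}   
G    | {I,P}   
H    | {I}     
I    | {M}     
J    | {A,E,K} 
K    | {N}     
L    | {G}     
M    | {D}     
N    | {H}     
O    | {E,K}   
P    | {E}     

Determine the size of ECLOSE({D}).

Start with {D}.
From D via epsilon: add E.
From E via epsilon: add J.
From J via epsilon: add A, K.
From A via epsilon: add H.
From K via epsilon: add N.
From H via epsilon: add I.
From I via epsilon: add M.
epsilon-closure = {A, D, E, H, I, J, K, M, N}, which has 9 states.

9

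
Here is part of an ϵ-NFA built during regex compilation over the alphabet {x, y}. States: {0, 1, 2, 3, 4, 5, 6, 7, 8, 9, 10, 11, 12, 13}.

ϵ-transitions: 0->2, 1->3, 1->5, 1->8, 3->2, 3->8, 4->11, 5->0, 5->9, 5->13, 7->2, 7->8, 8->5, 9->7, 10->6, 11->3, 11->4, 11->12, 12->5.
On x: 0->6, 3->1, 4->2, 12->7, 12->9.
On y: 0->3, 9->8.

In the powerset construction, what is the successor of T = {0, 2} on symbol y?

{0, 2, 3, 5, 7, 8, 9, 13}

0 on y → {3}.
No y-transition from 2.
Union after reading y: {3}.
Now take the ϵ-closure:
From 3 via ϵ: add 2, 8.
From 8 via ϵ: add 5.
From 5 via ϵ: add 0, 9, 13.
From 9 via ϵ: add 7.
No new states can be added; the closed set is {0, 2, 3, 5, 7, 8, 9, 13}.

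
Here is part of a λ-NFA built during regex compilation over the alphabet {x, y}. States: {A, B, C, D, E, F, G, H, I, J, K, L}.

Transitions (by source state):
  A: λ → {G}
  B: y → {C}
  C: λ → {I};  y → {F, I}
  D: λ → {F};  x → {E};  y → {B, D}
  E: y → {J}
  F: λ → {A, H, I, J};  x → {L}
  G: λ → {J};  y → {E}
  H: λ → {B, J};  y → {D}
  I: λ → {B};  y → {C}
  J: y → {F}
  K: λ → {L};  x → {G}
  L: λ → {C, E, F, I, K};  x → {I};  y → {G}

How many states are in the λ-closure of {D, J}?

Start with {D, J}.
From D via λ: add F.
From F via λ: add A, H, I.
From A via λ: add G.
From H via λ: add B.
λ-closure = {A, B, D, F, G, H, I, J}, which has 8 states.

8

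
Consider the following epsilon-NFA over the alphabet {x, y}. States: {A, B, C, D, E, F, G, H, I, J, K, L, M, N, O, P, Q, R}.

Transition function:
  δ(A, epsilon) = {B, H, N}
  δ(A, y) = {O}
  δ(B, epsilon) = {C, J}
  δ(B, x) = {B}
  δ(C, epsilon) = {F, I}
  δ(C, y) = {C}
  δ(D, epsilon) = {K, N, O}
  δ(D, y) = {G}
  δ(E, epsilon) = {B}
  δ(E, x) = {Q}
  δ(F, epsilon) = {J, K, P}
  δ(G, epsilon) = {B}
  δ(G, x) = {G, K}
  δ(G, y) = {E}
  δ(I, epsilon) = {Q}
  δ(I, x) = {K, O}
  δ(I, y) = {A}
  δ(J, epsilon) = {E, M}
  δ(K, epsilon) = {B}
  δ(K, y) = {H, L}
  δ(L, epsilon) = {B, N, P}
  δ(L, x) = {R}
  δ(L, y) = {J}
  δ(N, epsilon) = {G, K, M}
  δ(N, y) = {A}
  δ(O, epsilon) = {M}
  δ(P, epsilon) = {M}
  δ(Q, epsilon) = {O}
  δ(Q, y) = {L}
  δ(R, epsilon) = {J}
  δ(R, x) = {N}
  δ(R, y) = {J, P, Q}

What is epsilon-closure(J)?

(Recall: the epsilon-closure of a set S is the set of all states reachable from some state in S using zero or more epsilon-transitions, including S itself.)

Start with {J}.
From J via epsilon: add E, M.
From E via epsilon: add B.
From B via epsilon: add C.
From C via epsilon: add F, I.
From F via epsilon: add K, P.
From I via epsilon: add Q.
From Q via epsilon: add O.
No new states can be added; the closed set is {B, C, E, F, I, J, K, M, O, P, Q}.

{B, C, E, F, I, J, K, M, O, P, Q}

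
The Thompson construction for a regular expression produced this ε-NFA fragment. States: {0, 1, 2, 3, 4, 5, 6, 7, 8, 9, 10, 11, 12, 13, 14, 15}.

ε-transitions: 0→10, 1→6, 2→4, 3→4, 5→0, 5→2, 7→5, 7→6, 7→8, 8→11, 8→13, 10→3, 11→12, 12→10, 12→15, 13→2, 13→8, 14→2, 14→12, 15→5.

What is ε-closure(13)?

Start with {13}.
From 13 via ε: add 2, 8.
From 2 via ε: add 4.
From 8 via ε: add 11.
From 11 via ε: add 12.
From 12 via ε: add 10, 15.
From 10 via ε: add 3.
From 15 via ε: add 5.
From 5 via ε: add 0.
No new states can be added; the closed set is {0, 2, 3, 4, 5, 8, 10, 11, 12, 13, 15}.

{0, 2, 3, 4, 5, 8, 10, 11, 12, 13, 15}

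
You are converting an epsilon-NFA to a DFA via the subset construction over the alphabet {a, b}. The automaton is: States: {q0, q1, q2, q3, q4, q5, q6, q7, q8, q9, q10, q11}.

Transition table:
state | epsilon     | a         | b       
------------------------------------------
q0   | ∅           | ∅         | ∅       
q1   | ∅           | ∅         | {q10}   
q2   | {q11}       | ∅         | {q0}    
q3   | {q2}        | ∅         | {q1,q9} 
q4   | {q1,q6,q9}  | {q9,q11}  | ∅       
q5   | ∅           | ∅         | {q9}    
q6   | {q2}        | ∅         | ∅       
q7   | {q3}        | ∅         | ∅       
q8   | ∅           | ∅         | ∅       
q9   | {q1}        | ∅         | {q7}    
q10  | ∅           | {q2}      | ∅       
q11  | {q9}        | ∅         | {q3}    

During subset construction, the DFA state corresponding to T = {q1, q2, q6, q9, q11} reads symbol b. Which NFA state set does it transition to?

{q0, q1, q2, q3, q7, q9, q10, q11}

q1 on b → {q10}.
q2 on b → {q0}.
q9 on b → {q7}.
q11 on b → {q3}.
No b-transition from q6.
Union after reading b: {q0, q3, q7, q10}.
Now take the epsilon-closure:
From q3 via epsilon: add q2.
From q2 via epsilon: add q11.
From q11 via epsilon: add q9.
From q9 via epsilon: add q1.
No new states can be added; the closed set is {q0, q1, q2, q3, q7, q9, q10, q11}.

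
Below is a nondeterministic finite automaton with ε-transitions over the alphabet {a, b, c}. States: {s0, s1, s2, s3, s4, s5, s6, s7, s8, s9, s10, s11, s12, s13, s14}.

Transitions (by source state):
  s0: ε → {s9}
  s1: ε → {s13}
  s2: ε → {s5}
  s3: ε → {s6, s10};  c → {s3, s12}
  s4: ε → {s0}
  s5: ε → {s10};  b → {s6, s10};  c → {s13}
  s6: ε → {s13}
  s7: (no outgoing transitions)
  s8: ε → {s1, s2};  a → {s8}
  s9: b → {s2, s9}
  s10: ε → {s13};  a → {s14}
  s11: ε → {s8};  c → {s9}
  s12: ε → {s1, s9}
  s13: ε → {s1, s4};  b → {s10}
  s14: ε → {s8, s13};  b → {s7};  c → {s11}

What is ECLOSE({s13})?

Start with {s13}.
From s13 via ε: add s1, s4.
From s4 via ε: add s0.
From s0 via ε: add s9.
No new states can be added; the closed set is {s0, s1, s4, s9, s13}.

{s0, s1, s4, s9, s13}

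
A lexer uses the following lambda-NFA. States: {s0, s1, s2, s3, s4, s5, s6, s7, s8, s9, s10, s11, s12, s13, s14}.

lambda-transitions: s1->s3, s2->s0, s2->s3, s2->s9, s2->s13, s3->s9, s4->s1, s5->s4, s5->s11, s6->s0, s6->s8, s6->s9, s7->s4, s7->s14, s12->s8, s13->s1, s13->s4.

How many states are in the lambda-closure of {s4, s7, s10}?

7

Start with {s4, s7, s10}.
From s4 via lambda: add s1.
From s7 via lambda: add s14.
From s1 via lambda: add s3.
From s3 via lambda: add s9.
lambda-closure = {s1, s3, s4, s7, s9, s10, s14}, which has 7 states.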